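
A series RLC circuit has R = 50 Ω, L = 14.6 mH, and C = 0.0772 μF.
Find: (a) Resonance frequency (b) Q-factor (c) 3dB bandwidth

Step 1 — Resonance: ω₀ = 1/√(LC) = 1/√(0.0146·7.72e-08) = 2.979e+04 rad/s.
Step 2 — f₀ = ω₀/(2π) = 4741 Hz.
Step 3 — Series Q: Q = ω₀L/R = 2.979e+04·0.0146/50 = 8.698.
Step 4 — Bandwidth: Δω = ω₀/Q = 3425 rad/s; BW = Δω/(2π) = 545.1 Hz.

(a) f₀ = 4741 Hz  (b) Q = 8.698  (c) BW = 545.1 Hz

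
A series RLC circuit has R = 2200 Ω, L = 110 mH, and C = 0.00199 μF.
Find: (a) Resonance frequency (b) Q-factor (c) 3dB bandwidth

Step 1 — Resonance: ω₀ = 1/√(LC) = 1/√(0.11·1.99e-09) = 6.759e+04 rad/s.
Step 2 — f₀ = ω₀/(2π) = 1.076e+04 Hz.
Step 3 — Series Q: Q = ω₀L/R = 6.759e+04·0.11/2200 = 3.379.
Step 4 — Bandwidth: Δω = ω₀/Q = 2e+04 rad/s; BW = Δω/(2π) = 3183 Hz.

(a) f₀ = 1.076e+04 Hz  (b) Q = 3.379  (c) BW = 3183 Hz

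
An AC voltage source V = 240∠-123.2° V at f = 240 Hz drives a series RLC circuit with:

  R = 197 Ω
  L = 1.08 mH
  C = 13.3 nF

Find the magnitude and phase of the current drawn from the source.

Step 1 — Angular frequency: ω = 2π·f = 2π·240 = 1508 rad/s.
Step 2 — Component impedances:
  R: Z = R = 197 Ω
  L: Z = jωL = j·1508·0.00108 = 0 + j1.629 Ω
  C: Z = 1/(jωC) = -j/(ω·C) = 0 - j4.986e+04 Ω
Step 3 — Series combination: Z_total = R + L + C = 197 - j4.986e+04 Ω = 4.986e+04∠-89.8° Ω.
Step 4 — Source phasor: V = 240∠-123.2° V = -131.4 - j200.8 V.
Step 5 — Ohm's law: I = V / Z_total = (-131.4 - j200.8) / (197 - j4.986e+04) = 0.004017 - j0.002652 A.
Step 6 — Convert to polar: |I| = 0.004814 A, ∠I = -33.4°.

I = 0.004814∠-33.4° A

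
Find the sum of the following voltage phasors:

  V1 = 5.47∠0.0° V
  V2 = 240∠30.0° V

Step 1 — Convert each phasor to rectangular form:
  V1 = 5.47·(cos(0.0°) + j·sin(0.0°)) = 5.47 V
  V2 = 240·(cos(30.0°) + j·sin(30.0°)) = 207.8 + j120 V
Step 2 — Sum components: V_total = 213.3 + j120 V.
Step 3 — Convert to polar: |V_total| = 244.8 V, ∠V_total = 29.4°.

V_total = 244.8∠29.4° V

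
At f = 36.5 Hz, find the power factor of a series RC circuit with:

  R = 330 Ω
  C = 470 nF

Step 1 — Angular frequency: ω = 2π·f = 2π·36.5 = 229.3 rad/s.
Step 2 — Component impedances:
  R: Z = R = 330 Ω
  C: Z = 1/(jωC) = -j/(ω·C) = 0 - j9277 Ω
Step 3 — Series combination: Z_total = R + C = 330 - j9277 Ω = 9283∠-88.0° Ω.
Step 4 — Power factor: PF = cos(φ) = Re(Z)/|Z| = 330/9283 = 0.03555.
Step 5 — Type: Im(Z) = -9277 ⇒ leading (phase φ = -88.0°).

PF = 0.03555 (leading, φ = -88.0°)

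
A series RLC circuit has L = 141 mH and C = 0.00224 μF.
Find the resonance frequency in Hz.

Step 1 — Resonance condition Im(Z)=0 gives ω₀ = 1/√(LC).
Step 2 — ω₀ = 1/√(0.141·2.24e-09) = 5.627e+04 rad/s.
Step 3 — f₀ = ω₀/(2π) = 8955 Hz.

f₀ = 8955 Hz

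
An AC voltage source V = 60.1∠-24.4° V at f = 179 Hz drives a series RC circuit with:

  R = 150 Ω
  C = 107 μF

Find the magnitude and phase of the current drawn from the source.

Step 1 — Angular frequency: ω = 2π·f = 2π·179 = 1125 rad/s.
Step 2 — Component impedances:
  R: Z = R = 150 Ω
  C: Z = 1/(jωC) = -j/(ω·C) = 0 - j8.31 Ω
Step 3 — Series combination: Z_total = R + C = 150 - j8.31 Ω = 150.2∠-3.2° Ω.
Step 4 — Source phasor: V = 60.1∠-24.4° V = 54.73 - j24.83 V.
Step 5 — Ohm's law: I = V / Z_total = (54.73 - j24.83) / (150 - j8.31) = 0.3729 - j0.1449 A.
Step 6 — Convert to polar: |I| = 0.4001 A, ∠I = -21.2°.

I = 0.4001∠-21.2° A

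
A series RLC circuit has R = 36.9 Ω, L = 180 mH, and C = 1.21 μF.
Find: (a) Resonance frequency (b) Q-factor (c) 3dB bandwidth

Step 1 — Resonance: ω₀ = 1/√(LC) = 1/√(0.18·1.21e-06) = 2143 rad/s.
Step 2 — f₀ = ω₀/(2π) = 341 Hz.
Step 3 — Series Q: Q = ω₀L/R = 2143·0.18/36.9 = 10.45.
Step 4 — Bandwidth: Δω = ω₀/Q = 205 rad/s; BW = Δω/(2π) = 32.63 Hz.

(a) f₀ = 341 Hz  (b) Q = 10.45  (c) BW = 32.63 Hz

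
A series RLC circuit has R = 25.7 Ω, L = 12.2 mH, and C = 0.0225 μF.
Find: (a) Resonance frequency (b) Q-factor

Step 1 — Resonance condition Im(Z)=0 gives ω₀ = 1/√(LC).
Step 2 — ω₀ = 1/√(0.0122·2.25e-08) = 6.036e+04 rad/s.
Step 3 — f₀ = ω₀/(2π) = 9606 Hz.
Step 4 — Series Q: Q = ω₀L/R = 6.036e+04·0.0122/25.7 = 28.65.

(a) f₀ = 9606 Hz  (b) Q = 28.65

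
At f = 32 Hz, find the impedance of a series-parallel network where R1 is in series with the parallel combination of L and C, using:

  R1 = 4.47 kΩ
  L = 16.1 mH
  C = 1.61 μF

Step 1 — Angular frequency: ω = 2π·f = 2π·32 = 201.1 rad/s.
Step 2 — Component impedances:
  R1: Z = R = 4470 Ω
  L: Z = jωL = j·201.1·0.0161 = 0 + j3.237 Ω
  C: Z = 1/(jωC) = -j/(ω·C) = 0 - j3089 Ω
Step 3 — Parallel branch: L || C = 1/(1/L + 1/C) = 0 + j3.24 Ω.
Step 4 — Series with R1: Z_total = R1 + (L || C) = 4470 + j3.24 Ω = 4470∠0.0° Ω.

Z = 4470 + j3.24 Ω = 4470∠0.0° Ω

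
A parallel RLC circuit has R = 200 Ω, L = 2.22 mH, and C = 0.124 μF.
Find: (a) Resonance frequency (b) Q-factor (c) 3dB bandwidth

Step 1 — Resonance: ω₀ = 1/√(LC) = 1/√(0.00222·1.24e-07) = 6.027e+04 rad/s.
Step 2 — f₀ = ω₀/(2π) = 9593 Hz.
Step 3 — Parallel Q: Q = R/(ω₀L) = 200/(6.027e+04·0.00222) = 1.495.
Step 4 — Bandwidth: Δω = ω₀/Q = 4.032e+04 rad/s; BW = Δω/(2π) = 6418 Hz.

(a) f₀ = 9593 Hz  (b) Q = 1.495  (c) BW = 6418 Hz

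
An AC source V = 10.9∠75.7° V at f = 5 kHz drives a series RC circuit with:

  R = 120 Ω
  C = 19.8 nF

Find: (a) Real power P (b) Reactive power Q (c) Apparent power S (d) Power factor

Step 1 — Angular frequency: ω = 2π·f = 2π·5000 = 3.142e+04 rad/s.
Step 2 — Component impedances:
  R: Z = R = 120 Ω
  C: Z = 1/(jωC) = -j/(ω·C) = 0 - j1608 Ω
Step 3 — Series combination: Z_total = R + C = 120 - j1608 Ω = 1612∠-85.7° Ω.
Step 4 — Source phasor: V = 10.9∠75.7° V = 2.692 + j10.56 V.
Step 5 — Current: I = V / Z = -0.006409 + j0.002153 A = 0.006761∠161.4° A.
Step 6 — Complex power: S = V·I* = 0.005486 - j0.07349 VA.
Step 7 — Real power: P = Re(S) = 0.005486 W.
Step 8 — Reactive power: Q = Im(S) = -0.07349 VAR.
Step 9 — Apparent power: |S| = 0.0737 VA.
Step 10 — Power factor: PF = P/|S| = 0.07444 (leading).

(a) P = 0.005486 W  (b) Q = -0.07349 VAR  (c) S = 0.0737 VA  (d) PF = 0.07444 (leading)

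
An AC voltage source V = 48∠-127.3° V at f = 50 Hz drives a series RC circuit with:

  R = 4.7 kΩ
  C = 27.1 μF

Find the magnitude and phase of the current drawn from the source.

Step 1 — Angular frequency: ω = 2π·f = 2π·50 = 314.2 rad/s.
Step 2 — Component impedances:
  R: Z = R = 4700 Ω
  C: Z = 1/(jωC) = -j/(ω·C) = 0 - j117.5 Ω
Step 3 — Series combination: Z_total = R + C = 4700 - j117.5 Ω = 4701∠-1.4° Ω.
Step 4 — Source phasor: V = 48∠-127.3° V = -29.09 - j38.18 V.
Step 5 — Ohm's law: I = V / Z_total = (-29.09 - j38.18) / (4700 - j117.5) = -0.005982 - j0.008273 A.
Step 6 — Convert to polar: |I| = 0.01021 A, ∠I = -125.9°.

I = 0.01021∠-125.9° A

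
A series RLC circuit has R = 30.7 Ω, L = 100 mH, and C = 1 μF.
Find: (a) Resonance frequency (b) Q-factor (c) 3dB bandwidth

Step 1 — Resonance: ω₀ = 1/√(LC) = 1/√(0.1·1e-06) = 3162 rad/s.
Step 2 — f₀ = ω₀/(2π) = 503.3 Hz.
Step 3 — Series Q: Q = ω₀L/R = 3162·0.1/30.7 = 10.3.
Step 4 — Bandwidth: Δω = ω₀/Q = 307 rad/s; BW = Δω/(2π) = 48.86 Hz.

(a) f₀ = 503.3 Hz  (b) Q = 10.3  (c) BW = 48.86 Hz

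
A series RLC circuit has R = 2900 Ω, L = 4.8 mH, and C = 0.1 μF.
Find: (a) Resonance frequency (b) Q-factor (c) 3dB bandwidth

Step 1 — Resonance: ω₀ = 1/√(LC) = 1/√(0.0048·1e-07) = 4.564e+04 rad/s.
Step 2 — f₀ = ω₀/(2π) = 7264 Hz.
Step 3 — Series Q: Q = ω₀L/R = 4.564e+04·0.0048/2900 = 0.07555.
Step 4 — Bandwidth: Δω = ω₀/Q = 6.042e+05 rad/s; BW = Δω/(2π) = 9.616e+04 Hz.

(a) f₀ = 7264 Hz  (b) Q = 0.07555  (c) BW = 9.616e+04 Hz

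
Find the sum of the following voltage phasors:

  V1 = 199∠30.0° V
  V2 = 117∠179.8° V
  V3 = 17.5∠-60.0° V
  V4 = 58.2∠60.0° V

Step 1 — Convert each phasor to rectangular form:
  V1 = 199·(cos(30.0°) + j·sin(30.0°)) = 172.3 + j99.5 V
  V2 = 117·(cos(179.8°) + j·sin(179.8°)) = -117 + j0.4084 V
  V3 = 17.5·(cos(-60.0°) + j·sin(-60.0°)) = 8.75 - j15.16 V
  V4 = 58.2·(cos(60.0°) + j·sin(60.0°)) = 29.1 + j50.4 V
Step 2 — Sum components: V_total = 93.19 + j135.2 V.
Step 3 — Convert to polar: |V_total| = 164.2 V, ∠V_total = 55.4°.

V_total = 164.2∠55.4° V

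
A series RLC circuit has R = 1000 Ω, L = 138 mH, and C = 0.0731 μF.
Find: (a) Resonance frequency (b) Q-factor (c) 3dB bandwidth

Step 1 — Resonance: ω₀ = 1/√(LC) = 1/√(0.138·7.31e-08) = 9956 rad/s.
Step 2 — f₀ = ω₀/(2π) = 1585 Hz.
Step 3 — Series Q: Q = ω₀L/R = 9956·0.138/1000 = 1.374.
Step 4 — Bandwidth: Δω = ω₀/Q = 7246 rad/s; BW = Δω/(2π) = 1153 Hz.

(a) f₀ = 1585 Hz  (b) Q = 1.374  (c) BW = 1153 Hz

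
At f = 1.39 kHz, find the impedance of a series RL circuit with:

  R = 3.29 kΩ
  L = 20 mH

Step 1 — Angular frequency: ω = 2π·f = 2π·1390 = 8734 rad/s.
Step 2 — Component impedances:
  R: Z = R = 3290 Ω
  L: Z = jωL = j·8734·0.02 = 0 + j174.7 Ω
Step 3 — Series combination: Z_total = R + L = 3290 + j174.7 Ω = 3295∠3.0° Ω.

Z = 3290 + j174.7 Ω = 3295∠3.0° Ω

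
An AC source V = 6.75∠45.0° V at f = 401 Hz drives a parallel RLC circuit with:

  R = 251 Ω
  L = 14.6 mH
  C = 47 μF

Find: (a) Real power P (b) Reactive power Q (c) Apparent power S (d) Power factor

Step 1 — Angular frequency: ω = 2π·f = 2π·401 = 2520 rad/s.
Step 2 — Component impedances:
  R: Z = R = 251 Ω
  L: Z = jωL = j·2520·0.0146 = 0 + j36.79 Ω
  C: Z = 1/(jωC) = -j/(ω·C) = 0 - j8.445 Ω
Step 3 — Parallel combination: 1/Z_total = 1/R + 1/L + 1/C; Z_total = 0.4777 - j10.94 Ω = 10.95∠-87.5° Ω.
Step 4 — Source phasor: V = 6.75∠45.0° V = 4.773 + j4.773 V.
Step 5 — Current: I = V / Z = -0.4164 + j0.4545 A = 0.6164∠132.5° A.
Step 6 — Complex power: S = V·I* = 0.1815 - j4.157 VA.
Step 7 — Real power: P = Re(S) = 0.1815 W.
Step 8 — Reactive power: Q = Im(S) = -4.157 VAR.
Step 9 — Apparent power: |S| = 4.161 VA.
Step 10 — Power factor: PF = P/|S| = 0.04363 (leading).

(a) P = 0.1815 W  (b) Q = -4.157 VAR  (c) S = 4.161 VA  (d) PF = 0.04363 (leading)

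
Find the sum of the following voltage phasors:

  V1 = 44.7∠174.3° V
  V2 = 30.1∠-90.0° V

Step 1 — Convert each phasor to rectangular form:
  V1 = 44.7·(cos(174.3°) + j·sin(174.3°)) = -44.48 + j4.44 V
  V2 = 30.1·(cos(-90.0°) + j·sin(-90.0°)) = 0 - j30.1 V
Step 2 — Sum components: V_total = -44.48 - j25.66 V.
Step 3 — Convert to polar: |V_total| = 51.35 V, ∠V_total = -150.0°.

V_total = 51.35∠-150.0° V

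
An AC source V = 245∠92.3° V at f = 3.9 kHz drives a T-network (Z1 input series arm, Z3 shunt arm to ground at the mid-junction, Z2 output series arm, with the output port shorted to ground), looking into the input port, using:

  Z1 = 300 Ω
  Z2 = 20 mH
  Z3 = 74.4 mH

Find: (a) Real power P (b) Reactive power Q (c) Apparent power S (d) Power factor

Step 1 — Angular frequency: ω = 2π·f = 2π·3900 = 2.45e+04 rad/s.
Step 2 — Component impedances:
  Z1: Z = R = 300 Ω
  Z2: Z = jωL = j·2.45e+04·0.02 = 0 + j490.1 Ω
  Z3: Z = jωL = j·2.45e+04·0.0744 = 0 + j1823 Ω
Step 3 — With the output port shorted to ground, the output series arm Z2 runs from the junction to ground; the shunt arm Z3 also runs from the junction to ground. They appear in parallel: Z3 || Z2 = 0 + j386.3 Ω.
Step 4 — Series with input arm Z1: Z_in = Z1 + (Z3 || Z2) = 300 + j386.3 Ω = 489.1∠52.2° Ω.
Step 5 — Source phasor: V = 245∠92.3° V = -9.832 + j244.8 V.
Step 6 — Current: I = V / Z = 0.383 + j0.3229 A = 0.5009∠40.1° A.
Step 7 — Complex power: S = V·I* = 75.28 + j96.93 VA.
Step 8 — Real power: P = Re(S) = 75.28 W.
Step 9 — Reactive power: Q = Im(S) = 96.93 VAR.
Step 10 — Apparent power: |S| = 122.7 VA.
Step 11 — Power factor: PF = P/|S| = 0.6134 (lagging).

(a) P = 75.28 W  (b) Q = 96.93 VAR  (c) S = 122.7 VA  (d) PF = 0.6134 (lagging)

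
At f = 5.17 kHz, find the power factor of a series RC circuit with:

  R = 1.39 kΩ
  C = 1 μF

Step 1 — Angular frequency: ω = 2π·f = 2π·5170 = 3.248e+04 rad/s.
Step 2 — Component impedances:
  R: Z = R = 1390 Ω
  C: Z = 1/(jωC) = -j/(ω·C) = 0 - j30.78 Ω
Step 3 — Series combination: Z_total = R + C = 1390 - j30.78 Ω = 1390∠-1.3° Ω.
Step 4 — Power factor: PF = cos(φ) = Re(Z)/|Z| = 1390/1390.3 = 0.9998.
Step 5 — Type: Im(Z) = -30.78 ⇒ leading (phase φ = -1.3°).

PF = 0.9998 (leading, φ = -1.3°)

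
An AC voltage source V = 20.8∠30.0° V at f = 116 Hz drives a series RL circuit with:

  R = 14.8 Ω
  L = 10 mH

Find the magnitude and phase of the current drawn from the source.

Step 1 — Angular frequency: ω = 2π·f = 2π·116 = 728.8 rad/s.
Step 2 — Component impedances:
  R: Z = R = 14.8 Ω
  L: Z = jωL = j·728.8·0.01 = 0 + j7.288 Ω
Step 3 — Series combination: Z_total = R + L = 14.8 + j7.288 Ω = 16.5∠26.2° Ω.
Step 4 — Source phasor: V = 20.8∠30.0° V = 18.01 + j10.4 V.
Step 5 — Ohm's law: I = V / Z_total = (18.01 + j10.4) / (14.8 + j7.288) = 1.258 + j0.08315 A.
Step 6 — Convert to polar: |I| = 1.261 A, ∠I = 3.8°.

I = 1.261∠3.8° A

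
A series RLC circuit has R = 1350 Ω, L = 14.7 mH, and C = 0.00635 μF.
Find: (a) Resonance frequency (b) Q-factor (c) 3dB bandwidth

Step 1 — Resonance condition Im(Z)=0 gives ω₀ = 1/√(LC).
Step 2 — ω₀ = 1/√(0.0147·6.35e-09) = 1.035e+05 rad/s.
Step 3 — f₀ = ω₀/(2π) = 1.647e+04 Hz.
Step 4 — Series Q: Q = ω₀L/R = 1.035e+05·0.0147/1350 = 1.127.
Step 5 — 3dB bandwidth: Δω = ω₀/Q = 9.184e+04 rad/s; BW = Δω/(2π) = 1.462e+04 Hz.

(a) f₀ = 1.647e+04 Hz  (b) Q = 1.127  (c) BW = 1.462e+04 Hz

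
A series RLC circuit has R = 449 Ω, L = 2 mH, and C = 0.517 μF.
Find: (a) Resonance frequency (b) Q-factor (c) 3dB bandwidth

Step 1 — Resonance: ω₀ = 1/√(LC) = 1/√(0.002·5.17e-07) = 3.11e+04 rad/s.
Step 2 — f₀ = ω₀/(2π) = 4949 Hz.
Step 3 — Series Q: Q = ω₀L/R = 3.11e+04·0.002/449 = 0.1385.
Step 4 — Bandwidth: Δω = ω₀/Q = 2.245e+05 rad/s; BW = Δω/(2π) = 3.573e+04 Hz.

(a) f₀ = 4949 Hz  (b) Q = 0.1385  (c) BW = 3.573e+04 Hz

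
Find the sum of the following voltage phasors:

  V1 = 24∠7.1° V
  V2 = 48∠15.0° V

Step 1 — Convert each phasor to rectangular form:
  V1 = 24·(cos(7.1°) + j·sin(7.1°)) = 23.82 + j2.966 V
  V2 = 48·(cos(15.0°) + j·sin(15.0°)) = 46.36 + j12.42 V
Step 2 — Sum components: V_total = 70.18 + j15.39 V.
Step 3 — Convert to polar: |V_total| = 71.85 V, ∠V_total = 12.4°.

V_total = 71.85∠12.4° V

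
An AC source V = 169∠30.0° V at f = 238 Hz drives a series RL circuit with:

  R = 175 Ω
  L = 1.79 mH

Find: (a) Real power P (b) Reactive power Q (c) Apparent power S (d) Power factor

Step 1 — Angular frequency: ω = 2π·f = 2π·238 = 1495 rad/s.
Step 2 — Component impedances:
  R: Z = R = 175 Ω
  L: Z = jωL = j·1495·0.00179 = 0 + j2.677 Ω
Step 3 — Series combination: Z_total = R + L = 175 + j2.677 Ω = 175∠0.9° Ω.
Step 4 — Source phasor: V = 169∠30.0° V = 146.4 + j84.5 V.
Step 5 — Current: I = V / Z = 0.8435 + j0.47 A = 0.9656∠29.1° A.
Step 6 — Complex power: S = V·I* = 163.2 + j2.496 VA.
Step 7 — Real power: P = Re(S) = 163.2 W.
Step 8 — Reactive power: Q = Im(S) = 2.496 VAR.
Step 9 — Apparent power: |S| = 163.2 VA.
Step 10 — Power factor: PF = P/|S| = 0.9999 (lagging).

(a) P = 163.2 W  (b) Q = 2.496 VAR  (c) S = 163.2 VA  (d) PF = 0.9999 (lagging)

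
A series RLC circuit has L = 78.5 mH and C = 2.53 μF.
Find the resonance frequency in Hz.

Step 1 — Resonance condition Im(Z)=0 gives ω₀ = 1/√(LC).
Step 2 — ω₀ = 1/√(0.0785·2.53e-06) = 2244 rad/s.
Step 3 — f₀ = ω₀/(2π) = 357.1 Hz.

f₀ = 357.1 Hz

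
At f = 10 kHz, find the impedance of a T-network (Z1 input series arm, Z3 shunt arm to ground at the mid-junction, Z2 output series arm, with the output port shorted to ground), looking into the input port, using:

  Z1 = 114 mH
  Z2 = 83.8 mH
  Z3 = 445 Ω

Step 1 — Angular frequency: ω = 2π·f = 2π·1e+04 = 6.283e+04 rad/s.
Step 2 — Component impedances:
  Z1: Z = jωL = j·6.283e+04·0.114 = 0 + j7163 Ω
  Z2: Z = jωL = j·6.283e+04·0.0838 = 0 + j5265 Ω
  Z3: Z = R = 445 Ω
Step 3 — With the output port shorted to ground, the output series arm Z2 runs from the junction to ground; the shunt arm Z3 also runs from the junction to ground. They appear in parallel: Z3 || Z2 = 441.8 + j37.34 Ω.
Step 4 — Series with input arm Z1: Z_in = Z1 + (Z3 || Z2) = 441.8 + j7200 Ω = 7214∠86.5° Ω.

Z = 441.8 + j7200 Ω = 7214∠86.5° Ω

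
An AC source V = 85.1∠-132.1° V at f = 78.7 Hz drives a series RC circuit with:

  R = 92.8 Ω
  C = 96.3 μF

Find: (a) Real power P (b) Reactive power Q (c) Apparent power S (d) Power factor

Step 1 — Angular frequency: ω = 2π·f = 2π·78.7 = 494.5 rad/s.
Step 2 — Component impedances:
  R: Z = R = 92.8 Ω
  C: Z = 1/(jωC) = -j/(ω·C) = 0 - j21 Ω
Step 3 — Series combination: Z_total = R + C = 92.8 - j21 Ω = 95.15∠-12.8° Ω.
Step 4 — Source phasor: V = 85.1∠-132.1° V = -57.05 - j63.14 V.
Step 5 — Current: I = V / Z = -0.4384 - j0.7796 A = 0.8944∠-119.3° A.
Step 6 — Complex power: S = V·I* = 74.24 - j16.8 VA.
Step 7 — Real power: P = Re(S) = 74.24 W.
Step 8 — Reactive power: Q = Im(S) = -16.8 VAR.
Step 9 — Apparent power: |S| = 76.11 VA.
Step 10 — Power factor: PF = P/|S| = 0.9753 (leading).

(a) P = 74.24 W  (b) Q = -16.8 VAR  (c) S = 76.11 VA  (d) PF = 0.9753 (leading)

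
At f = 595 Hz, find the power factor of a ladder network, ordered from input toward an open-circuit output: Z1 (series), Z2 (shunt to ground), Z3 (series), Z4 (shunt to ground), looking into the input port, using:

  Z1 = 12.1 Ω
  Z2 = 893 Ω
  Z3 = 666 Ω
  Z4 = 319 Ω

Step 1 — Angular frequency: ω = 2π·f = 2π·595 = 3738 rad/s.
Step 2 — Component impedances:
  Z1: Z = R = 12.1 Ω
  Z2: Z = R = 893 Ω
  Z3: Z = R = 666 Ω
  Z4: Z = R = 319 Ω
Step 3 — Ladder network (open output): work backward from the far end, alternating series and parallel combinations. Z_in = 480.5 Ω = 480.5∠0.0° Ω.
Step 4 — Power factor: PF = cos(φ) = Re(Z)/|Z| = 480.5/480.5 = 1.
Step 5 — Type: Im(Z) = 0 ⇒ unity (phase φ = 0.0°).

PF = 1 (unity, φ = 0.0°)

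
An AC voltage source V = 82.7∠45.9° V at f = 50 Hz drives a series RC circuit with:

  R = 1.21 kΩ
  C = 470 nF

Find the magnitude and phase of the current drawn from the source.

Step 1 — Angular frequency: ω = 2π·f = 2π·50 = 314.2 rad/s.
Step 2 — Component impedances:
  R: Z = R = 1210 Ω
  C: Z = 1/(jωC) = -j/(ω·C) = 0 - j6773 Ω
Step 3 — Series combination: Z_total = R + C = 1210 - j6773 Ω = 6880∠-79.9° Ω.
Step 4 — Source phasor: V = 82.7∠45.9° V = 57.55 + j59.39 V.
Step 5 — Ohm's law: I = V / Z_total = (57.55 + j59.39) / (1210 - j6773) = -0.007027 + j0.009753 A.
Step 6 — Convert to polar: |I| = 0.01202 A, ∠I = 125.8°.

I = 0.01202∠125.8° A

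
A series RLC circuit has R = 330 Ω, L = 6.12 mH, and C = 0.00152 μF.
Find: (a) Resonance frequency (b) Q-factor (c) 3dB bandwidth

Step 1 — Resonance condition Im(Z)=0 gives ω₀ = 1/√(LC).
Step 2 — ω₀ = 1/√(0.00612·1.52e-09) = 3.279e+05 rad/s.
Step 3 — f₀ = ω₀/(2π) = 5.218e+04 Hz.
Step 4 — Series Q: Q = ω₀L/R = 3.279e+05·0.00612/330 = 6.081.
Step 5 — 3dB bandwidth: Δω = ω₀/Q = 5.392e+04 rad/s; BW = Δω/(2π) = 8582 Hz.

(a) f₀ = 5.218e+04 Hz  (b) Q = 6.081  (c) BW = 8582 Hz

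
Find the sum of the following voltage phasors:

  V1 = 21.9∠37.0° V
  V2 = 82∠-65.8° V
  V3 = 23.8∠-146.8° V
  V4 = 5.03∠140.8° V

Step 1 — Convert each phasor to rectangular form:
  V1 = 21.9·(cos(37.0°) + j·sin(37.0°)) = 17.49 + j13.18 V
  V2 = 82·(cos(-65.8°) + j·sin(-65.8°)) = 33.61 - j74.79 V
  V3 = 23.8·(cos(-146.8°) + j·sin(-146.8°)) = -19.91 - j13.03 V
  V4 = 5.03·(cos(140.8°) + j·sin(140.8°)) = -3.898 + j3.179 V
Step 2 — Sum components: V_total = 27.29 - j71.47 V.
Step 3 — Convert to polar: |V_total| = 76.5 V, ∠V_total = -69.1°.

V_total = 76.5∠-69.1° V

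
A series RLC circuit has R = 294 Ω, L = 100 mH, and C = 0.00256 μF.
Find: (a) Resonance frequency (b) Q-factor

Step 1 — Resonance condition Im(Z)=0 gives ω₀ = 1/√(LC).
Step 2 — ω₀ = 1/√(0.1·2.56e-09) = 6.25e+04 rad/s.
Step 3 — f₀ = ω₀/(2π) = 9947 Hz.
Step 4 — Series Q: Q = ω₀L/R = 6.25e+04·0.1/294 = 21.26.

(a) f₀ = 9947 Hz  (b) Q = 21.26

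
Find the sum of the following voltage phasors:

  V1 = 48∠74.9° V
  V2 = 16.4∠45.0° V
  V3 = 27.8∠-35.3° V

Step 1 — Convert each phasor to rectangular form:
  V1 = 48·(cos(74.9°) + j·sin(74.9°)) = 12.5 + j46.34 V
  V2 = 16.4·(cos(45.0°) + j·sin(45.0°)) = 11.6 + j11.6 V
  V3 = 27.8·(cos(-35.3°) + j·sin(-35.3°)) = 22.69 - j16.06 V
Step 2 — Sum components: V_total = 46.79 + j41.87 V.
Step 3 — Convert to polar: |V_total| = 62.79 V, ∠V_total = 41.8°.

V_total = 62.79∠41.8° V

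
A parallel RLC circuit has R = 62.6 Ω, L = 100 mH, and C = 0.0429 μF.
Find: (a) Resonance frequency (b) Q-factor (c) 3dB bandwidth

Step 1 — Resonance: ω₀ = 1/√(LC) = 1/√(0.1·4.29e-08) = 1.527e+04 rad/s.
Step 2 — f₀ = ω₀/(2π) = 2430 Hz.
Step 3 — Parallel Q: Q = R/(ω₀L) = 62.6/(1.527e+04·0.1) = 0.041.
Step 4 — Bandwidth: Δω = ω₀/Q = 3.724e+05 rad/s; BW = Δω/(2π) = 5.926e+04 Hz.

(a) f₀ = 2430 Hz  (b) Q = 0.041  (c) BW = 5.926e+04 Hz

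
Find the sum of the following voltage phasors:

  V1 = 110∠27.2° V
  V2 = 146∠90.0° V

Step 1 — Convert each phasor to rectangular form:
  V1 = 110·(cos(27.2°) + j·sin(27.2°)) = 97.84 + j50.28 V
  V2 = 146·(cos(90.0°) + j·sin(90.0°)) = 0 + j146 V
Step 2 — Sum components: V_total = 97.84 + j196.3 V.
Step 3 — Convert to polar: |V_total| = 219.3 V, ∠V_total = 63.5°.

V_total = 219.3∠63.5° V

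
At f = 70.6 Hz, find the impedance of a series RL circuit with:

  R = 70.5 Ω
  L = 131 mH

Step 1 — Angular frequency: ω = 2π·f = 2π·70.6 = 443.6 rad/s.
Step 2 — Component impedances:
  R: Z = R = 70.5 Ω
  L: Z = jωL = j·443.6·0.131 = 0 + j58.11 Ω
Step 3 — Series combination: Z_total = R + L = 70.5 + j58.11 Ω = 91.36∠39.5° Ω.

Z = 70.5 + j58.11 Ω = 91.36∠39.5° Ω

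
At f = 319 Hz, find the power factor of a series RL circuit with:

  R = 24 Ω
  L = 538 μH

Step 1 — Angular frequency: ω = 2π·f = 2π·319 = 2004 rad/s.
Step 2 — Component impedances:
  R: Z = R = 24 Ω
  L: Z = jωL = j·2004·0.000538 = 0 + j1.078 Ω
Step 3 — Series combination: Z_total = R + L = 24 + j1.078 Ω = 24.02∠2.6° Ω.
Step 4 — Power factor: PF = cos(φ) = Re(Z)/|Z| = 24/24.024 = 0.999.
Step 5 — Type: Im(Z) = 1.078 ⇒ lagging (phase φ = 2.6°).

PF = 0.999 (lagging, φ = 2.6°)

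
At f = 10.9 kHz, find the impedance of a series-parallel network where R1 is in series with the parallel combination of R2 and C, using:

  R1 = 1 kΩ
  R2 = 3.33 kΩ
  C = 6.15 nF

Step 1 — Angular frequency: ω = 2π·f = 2π·1.09e+04 = 6.849e+04 rad/s.
Step 2 — Component impedances:
  R1: Z = R = 1000 Ω
  R2: Z = R = 3330 Ω
  C: Z = 1/(jωC) = -j/(ω·C) = 0 - j2374 Ω
Step 3 — Parallel branch: R2 || C = 1/(1/R2 + 1/C) = 1122 - j1574 Ω.
Step 4 — Series with R1: Z_total = R1 + (R2 || C) = 2122 - j1574 Ω = 2642∠-36.6° Ω.

Z = 2122 - j1574 Ω = 2642∠-36.6° Ω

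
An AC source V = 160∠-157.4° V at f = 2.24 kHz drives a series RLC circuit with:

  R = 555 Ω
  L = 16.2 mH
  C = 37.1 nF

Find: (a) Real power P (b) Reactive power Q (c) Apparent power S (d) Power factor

Step 1 — Angular frequency: ω = 2π·f = 2π·2240 = 1.407e+04 rad/s.
Step 2 — Component impedances:
  R: Z = R = 555 Ω
  L: Z = jωL = j·1.407e+04·0.0162 = 0 + j228 Ω
  C: Z = 1/(jωC) = -j/(ω·C) = 0 - j1915 Ω
Step 3 — Series combination: Z_total = R + L + C = 555 - j1687 Ω = 1776∠-71.8° Ω.
Step 4 — Source phasor: V = 160∠-157.4° V = -147.7 - j61.49 V.
Step 5 — Current: I = V / Z = 0.006897 - j0.08982 A = 0.09009∠-85.6° A.
Step 6 — Complex power: S = V·I* = 4.504 - j13.69 VA.
Step 7 — Real power: P = Re(S) = 4.504 W.
Step 8 — Reactive power: Q = Im(S) = -13.69 VAR.
Step 9 — Apparent power: |S| = 14.41 VA.
Step 10 — Power factor: PF = P/|S| = 0.3125 (leading).

(a) P = 4.504 W  (b) Q = -13.69 VAR  (c) S = 14.41 VA  (d) PF = 0.3125 (leading)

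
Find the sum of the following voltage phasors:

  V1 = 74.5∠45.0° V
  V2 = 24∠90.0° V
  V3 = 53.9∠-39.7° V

Step 1 — Convert each phasor to rectangular form:
  V1 = 74.5·(cos(45.0°) + j·sin(45.0°)) = 52.68 + j52.68 V
  V2 = 24·(cos(90.0°) + j·sin(90.0°)) = 0 + j24 V
  V3 = 53.9·(cos(-39.7°) + j·sin(-39.7°)) = 41.47 - j34.43 V
Step 2 — Sum components: V_total = 94.15 + j42.25 V.
Step 3 — Convert to polar: |V_total| = 103.2 V, ∠V_total = 24.2°.

V_total = 103.2∠24.2° V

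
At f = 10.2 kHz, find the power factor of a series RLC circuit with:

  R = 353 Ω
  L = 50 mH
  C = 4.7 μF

Step 1 — Angular frequency: ω = 2π·f = 2π·1.02e+04 = 6.409e+04 rad/s.
Step 2 — Component impedances:
  R: Z = R = 353 Ω
  L: Z = jωL = j·6.409e+04·0.05 = 0 + j3204 Ω
  C: Z = 1/(jωC) = -j/(ω·C) = 0 - j3.32 Ω
Step 3 — Series combination: Z_total = R + L + C = 353 + j3201 Ω = 3221∠83.7° Ω.
Step 4 — Power factor: PF = cos(φ) = Re(Z)/|Z| = 353/3221 = 0.1096.
Step 5 — Type: Im(Z) = 3201 ⇒ lagging (phase φ = 83.7°).

PF = 0.1096 (lagging, φ = 83.7°)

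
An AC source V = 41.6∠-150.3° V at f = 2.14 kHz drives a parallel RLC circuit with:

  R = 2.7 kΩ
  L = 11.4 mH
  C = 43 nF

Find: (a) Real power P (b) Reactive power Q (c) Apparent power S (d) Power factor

Step 1 — Angular frequency: ω = 2π·f = 2π·2140 = 1.345e+04 rad/s.
Step 2 — Component impedances:
  R: Z = R = 2700 Ω
  L: Z = jωL = j·1.345e+04·0.0114 = 0 + j153.3 Ω
  C: Z = 1/(jωC) = -j/(ω·C) = 0 - j1730 Ω
Step 3 — Parallel combination: 1/Z_total = 1/R + 1/L + 1/C; Z_total = 10.44 + j167.5 Ω = 167.9∠86.4° Ω.
Step 4 — Source phasor: V = 41.6∠-150.3° V = -36.14 - j20.61 V.
Step 5 — Current: I = V / Z = -0.1359 + j0.2072 A = 0.2478∠123.3° A.
Step 6 — Complex power: S = V·I* = 0.6409 + j10.29 VA.
Step 7 — Real power: P = Re(S) = 0.6409 W.
Step 8 — Reactive power: Q = Im(S) = 10.29 VAR.
Step 9 — Apparent power: |S| = 10.31 VA.
Step 10 — Power factor: PF = P/|S| = 0.06217 (lagging).

(a) P = 0.6409 W  (b) Q = 10.29 VAR  (c) S = 10.31 VA  (d) PF = 0.06217 (lagging)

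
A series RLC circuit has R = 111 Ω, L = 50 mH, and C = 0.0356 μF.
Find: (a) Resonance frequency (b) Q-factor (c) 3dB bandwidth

Step 1 — Resonance condition Im(Z)=0 gives ω₀ = 1/√(LC).
Step 2 — ω₀ = 1/√(0.05·3.56e-08) = 2.37e+04 rad/s.
Step 3 — f₀ = ω₀/(2π) = 3772 Hz.
Step 4 — Series Q: Q = ω₀L/R = 2.37e+04·0.05/111 = 10.68.
Step 5 — 3dB bandwidth: Δω = ω₀/Q = 2220 rad/s; BW = Δω/(2π) = 353.3 Hz.

(a) f₀ = 3772 Hz  (b) Q = 10.68  (c) BW = 353.3 Hz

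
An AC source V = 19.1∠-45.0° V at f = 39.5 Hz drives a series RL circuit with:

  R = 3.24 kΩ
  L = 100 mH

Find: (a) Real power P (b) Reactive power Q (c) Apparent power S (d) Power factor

Step 1 — Angular frequency: ω = 2π·f = 2π·39.5 = 248.2 rad/s.
Step 2 — Component impedances:
  R: Z = R = 3240 Ω
  L: Z = jωL = j·248.2·0.1 = 0 + j24.82 Ω
Step 3 — Series combination: Z_total = R + L = 3240 + j24.82 Ω = 3240∠0.4° Ω.
Step 4 — Source phasor: V = 19.1∠-45.0° V = 13.51 - j13.51 V.
Step 5 — Current: I = V / Z = 0.004136 - j0.0042 A = 0.005895∠-45.4° A.
Step 6 — Complex power: S = V·I* = 0.1126 + j0.0008624 VA.
Step 7 — Real power: P = Re(S) = 0.1126 W.
Step 8 — Reactive power: Q = Im(S) = 0.0008624 VAR.
Step 9 — Apparent power: |S| = 0.1126 VA.
Step 10 — Power factor: PF = P/|S| = 1 (lagging).

(a) P = 0.1126 W  (b) Q = 0.0008624 VAR  (c) S = 0.1126 VA  (d) PF = 1 (lagging)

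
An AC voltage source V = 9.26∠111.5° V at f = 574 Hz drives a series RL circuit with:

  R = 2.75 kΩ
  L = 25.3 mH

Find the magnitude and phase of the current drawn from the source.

Step 1 — Angular frequency: ω = 2π·f = 2π·574 = 3607 rad/s.
Step 2 — Component impedances:
  R: Z = R = 2750 Ω
  L: Z = jωL = j·3607·0.0253 = 0 + j91.25 Ω
Step 3 — Series combination: Z_total = R + L = 2750 + j91.25 Ω = 2752∠1.9° Ω.
Step 4 — Source phasor: V = 9.26∠111.5° V = -3.394 + j8.616 V.
Step 5 — Ohm's law: I = V / Z_total = (-3.394 + j8.616) / (2750 + j91.25) = -0.001129 + j0.00317 A.
Step 6 — Convert to polar: |I| = 0.003365 A, ∠I = 109.6°.

I = 0.003365∠109.6° A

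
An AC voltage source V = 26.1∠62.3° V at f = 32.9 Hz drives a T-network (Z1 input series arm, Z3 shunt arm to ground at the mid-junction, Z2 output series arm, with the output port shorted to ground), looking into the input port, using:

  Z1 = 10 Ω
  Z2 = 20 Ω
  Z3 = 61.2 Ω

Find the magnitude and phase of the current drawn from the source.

Step 1 — Angular frequency: ω = 2π·f = 2π·32.9 = 206.7 rad/s.
Step 2 — Component impedances:
  Z1: Z = R = 10 Ω
  Z2: Z = R = 20 Ω
  Z3: Z = R = 61.2 Ω
Step 3 — With the output port shorted to ground, the output series arm Z2 runs from the junction to ground; the shunt arm Z3 also runs from the junction to ground. They appear in parallel: Z3 || Z2 = 15.07 Ω.
Step 4 — Series with input arm Z1: Z_in = Z1 + (Z3 || Z2) = 25.07 Ω = 25.07∠0.0° Ω.
Step 5 — Source phasor: V = 26.1∠62.3° V = 12.13 + j23.11 V.
Step 6 — Ohm's law: I = V / Z_total = (12.13 + j23.11) / (25.07) = 0.4839 + j0.9216 A.
Step 7 — Convert to polar: |I| = 1.041 A, ∠I = 62.3°.

I = 1.041∠62.3° A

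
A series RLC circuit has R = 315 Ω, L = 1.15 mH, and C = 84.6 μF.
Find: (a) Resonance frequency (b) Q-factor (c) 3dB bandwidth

Step 1 — Resonance condition Im(Z)=0 gives ω₀ = 1/√(LC).
Step 2 — ω₀ = 1/√(0.00115·8.46e-05) = 3206 rad/s.
Step 3 — f₀ = ω₀/(2π) = 510.3 Hz.
Step 4 — Series Q: Q = ω₀L/R = 3206·0.00115/315 = 0.0117.
Step 5 — 3dB bandwidth: Δω = ω₀/Q = 2.739e+05 rad/s; BW = Δω/(2π) = 4.359e+04 Hz.

(a) f₀ = 510.3 Hz  (b) Q = 0.0117  (c) BW = 4.359e+04 Hz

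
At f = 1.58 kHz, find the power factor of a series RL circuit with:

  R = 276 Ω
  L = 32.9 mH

Step 1 — Angular frequency: ω = 2π·f = 2π·1580 = 9927 rad/s.
Step 2 — Component impedances:
  R: Z = R = 276 Ω
  L: Z = jωL = j·9927·0.0329 = 0 + j326.6 Ω
Step 3 — Series combination: Z_total = R + L = 276 + j326.6 Ω = 427.6∠49.8° Ω.
Step 4 — Power factor: PF = cos(φ) = Re(Z)/|Z| = 276/427.61 = 0.6454.
Step 5 — Type: Im(Z) = 326.6 ⇒ lagging (phase φ = 49.8°).

PF = 0.6454 (lagging, φ = 49.8°)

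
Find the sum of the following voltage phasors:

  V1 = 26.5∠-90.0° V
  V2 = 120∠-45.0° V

Step 1 — Convert each phasor to rectangular form:
  V1 = 26.5·(cos(-90.0°) + j·sin(-90.0°)) = 0 - j26.5 V
  V2 = 120·(cos(-45.0°) + j·sin(-45.0°)) = 84.85 - j84.85 V
Step 2 — Sum components: V_total = 84.85 - j111.4 V.
Step 3 — Convert to polar: |V_total| = 140 V, ∠V_total = -52.7°.

V_total = 140∠-52.7° V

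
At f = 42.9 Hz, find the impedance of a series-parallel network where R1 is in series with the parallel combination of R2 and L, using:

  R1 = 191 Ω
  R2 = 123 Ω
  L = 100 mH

Step 1 — Angular frequency: ω = 2π·f = 2π·42.9 = 269.5 rad/s.
Step 2 — Component impedances:
  R1: Z = R = 191 Ω
  R2: Z = R = 123 Ω
  L: Z = jωL = j·269.5·0.1 = 0 + j26.95 Ω
Step 3 — Parallel branch: R2 || L = 1/(1/R2 + 1/L) = 5.636 + j25.72 Ω.
Step 4 — Series with R1: Z_total = R1 + (R2 || L) = 196.6 + j25.72 Ω = 198.3∠7.5° Ω.

Z = 196.6 + j25.72 Ω = 198.3∠7.5° Ω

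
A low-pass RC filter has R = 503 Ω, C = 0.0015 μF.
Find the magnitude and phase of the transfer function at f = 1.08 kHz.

Step 1 — Angular frequency: ω = 2π·1080 = 6786 rad/s.
Step 2 — Transfer function: H(jω) = 1/(1 + jωRC).
Step 3 — Denominator: 1 + jωRC = 1 + j·6786·503·1.5e-09 = 1 + j0.00512.
Step 4 — H = 1 - j0.00512.
Step 5 — Magnitude: |H| = 1 (-0.0 dB); phase: φ = -0.3°.

|H| = 1 (-0.0 dB), φ = -0.3°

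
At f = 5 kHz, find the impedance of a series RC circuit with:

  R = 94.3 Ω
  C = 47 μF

Step 1 — Angular frequency: ω = 2π·f = 2π·5000 = 3.142e+04 rad/s.
Step 2 — Component impedances:
  R: Z = R = 94.3 Ω
  C: Z = 1/(jωC) = -j/(ω·C) = 0 - j0.6773 Ω
Step 3 — Series combination: Z_total = R + C = 94.3 - j0.6773 Ω = 94.3∠-0.4° Ω.

Z = 94.3 - j0.6773 Ω = 94.3∠-0.4° Ω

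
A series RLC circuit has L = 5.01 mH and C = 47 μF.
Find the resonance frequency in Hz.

Step 1 — Resonance condition Im(Z)=0 gives ω₀ = 1/√(LC).
Step 2 — ω₀ = 1/√(0.00501·4.7e-05) = 2061 rad/s.
Step 3 — f₀ = ω₀/(2π) = 328 Hz.

f₀ = 328 Hz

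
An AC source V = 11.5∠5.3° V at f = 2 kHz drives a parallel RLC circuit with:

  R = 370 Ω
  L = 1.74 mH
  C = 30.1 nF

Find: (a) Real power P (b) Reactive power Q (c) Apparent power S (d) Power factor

Step 1 — Angular frequency: ω = 2π·f = 2π·2000 = 1.257e+04 rad/s.
Step 2 — Component impedances:
  R: Z = R = 370 Ω
  L: Z = jωL = j·1.257e+04·0.00174 = 0 + j21.87 Ω
  C: Z = 1/(jωC) = -j/(ω·C) = 0 - j2644 Ω
Step 3 — Parallel combination: 1/Z_total = 1/R + 1/L + 1/C; Z_total = 1.309 + j21.97 Ω = 22.01∠86.6° Ω.
Step 4 — Source phasor: V = 11.5∠5.3° V = 11.45 + j1.062 V.
Step 5 — Current: I = V / Z = 0.07913 - j0.5165 A = 0.5225∠-81.3° A.
Step 6 — Complex power: S = V·I* = 0.3574 + j5.998 VA.
Step 7 — Real power: P = Re(S) = 0.3574 W.
Step 8 — Reactive power: Q = Im(S) = 5.998 VAR.
Step 9 — Apparent power: |S| = 6.009 VA.
Step 10 — Power factor: PF = P/|S| = 0.05948 (lagging).

(a) P = 0.3574 W  (b) Q = 5.998 VAR  (c) S = 6.009 VA  (d) PF = 0.05948 (lagging)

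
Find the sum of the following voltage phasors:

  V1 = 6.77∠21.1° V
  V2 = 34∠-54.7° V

Step 1 — Convert each phasor to rectangular form:
  V1 = 6.77·(cos(21.1°) + j·sin(21.1°)) = 6.316 + j2.437 V
  V2 = 34·(cos(-54.7°) + j·sin(-54.7°)) = 19.65 - j27.75 V
Step 2 — Sum components: V_total = 25.96 - j25.31 V.
Step 3 — Convert to polar: |V_total| = 36.26 V, ∠V_total = -44.3°.

V_total = 36.26∠-44.3° V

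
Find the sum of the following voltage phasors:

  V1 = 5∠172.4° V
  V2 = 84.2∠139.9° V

Step 1 — Convert each phasor to rectangular form:
  V1 = 5·(cos(172.4°) + j·sin(172.4°)) = -4.956 + j0.6613 V
  V2 = 84.2·(cos(139.9°) + j·sin(139.9°)) = -64.41 + j54.24 V
Step 2 — Sum components: V_total = -69.36 + j54.9 V.
Step 3 — Convert to polar: |V_total| = 88.46 V, ∠V_total = 141.6°.

V_total = 88.46∠141.6° V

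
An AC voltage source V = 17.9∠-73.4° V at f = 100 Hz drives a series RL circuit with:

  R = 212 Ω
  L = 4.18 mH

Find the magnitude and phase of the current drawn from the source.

Step 1 — Angular frequency: ω = 2π·f = 2π·100 = 628.3 rad/s.
Step 2 — Component impedances:
  R: Z = R = 212 Ω
  L: Z = jωL = j·628.3·0.00418 = 0 + j2.626 Ω
Step 3 — Series combination: Z_total = R + L = 212 + j2.626 Ω = 212∠0.7° Ω.
Step 4 — Source phasor: V = 17.9∠-73.4° V = 5.114 - j17.15 V.
Step 5 — Ohm's law: I = V / Z_total = (5.114 - j17.15) / (212 + j2.626) = 0.02312 - j0.0812 A.
Step 6 — Convert to polar: |I| = 0.08443 A, ∠I = -74.1°.

I = 0.08443∠-74.1° A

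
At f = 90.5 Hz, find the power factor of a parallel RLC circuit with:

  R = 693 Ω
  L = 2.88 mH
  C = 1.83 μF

Step 1 — Angular frequency: ω = 2π·f = 2π·90.5 = 568.6 rad/s.
Step 2 — Component impedances:
  R: Z = R = 693 Ω
  L: Z = jωL = j·568.6·0.00288 = 0 + j1.638 Ω
  C: Z = 1/(jωC) = -j/(ω·C) = 0 - j961 Ω
Step 3 — Parallel combination: 1/Z_total = 1/R + 1/L + 1/C; Z_total = 0.003883 + j1.64 Ω = 1.64∠89.9° Ω.
Step 4 — Power factor: PF = cos(φ) = Re(Z)/|Z| = 0.0038832/1.6404 = 0.002367.
Step 5 — Type: Im(Z) = 1.64 ⇒ lagging (phase φ = 89.9°).

PF = 0.002367 (lagging, φ = 89.9°)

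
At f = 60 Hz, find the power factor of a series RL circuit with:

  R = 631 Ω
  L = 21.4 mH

Step 1 — Angular frequency: ω = 2π·f = 2π·60 = 377 rad/s.
Step 2 — Component impedances:
  R: Z = R = 631 Ω
  L: Z = jωL = j·377·0.0214 = 0 + j8.068 Ω
Step 3 — Series combination: Z_total = R + L = 631 + j8.068 Ω = 631.1∠0.7° Ω.
Step 4 — Power factor: PF = cos(φ) = Re(Z)/|Z| = 631/631.05 = 0.9999.
Step 5 — Type: Im(Z) = 8.068 ⇒ lagging (phase φ = 0.7°).

PF = 0.9999 (lagging, φ = 0.7°)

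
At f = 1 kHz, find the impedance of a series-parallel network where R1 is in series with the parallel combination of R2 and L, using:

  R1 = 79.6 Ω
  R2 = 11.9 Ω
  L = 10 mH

Step 1 — Angular frequency: ω = 2π·f = 2π·1000 = 6283 rad/s.
Step 2 — Component impedances:
  R1: Z = R = 79.6 Ω
  R2: Z = R = 11.9 Ω
  L: Z = jωL = j·6283·0.01 = 0 + j62.83 Ω
Step 3 — Parallel branch: R2 || L = 1/(1/R2 + 1/L) = 11.49 + j2.176 Ω.
Step 4 — Series with R1: Z_total = R1 + (R2 || L) = 91.09 + j2.176 Ω = 91.11∠1.4° Ω.

Z = 91.09 + j2.176 Ω = 91.11∠1.4° Ω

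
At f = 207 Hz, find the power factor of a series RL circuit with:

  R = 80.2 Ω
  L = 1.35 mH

Step 1 — Angular frequency: ω = 2π·f = 2π·207 = 1301 rad/s.
Step 2 — Component impedances:
  R: Z = R = 80.2 Ω
  L: Z = jωL = j·1301·0.00135 = 0 + j1.756 Ω
Step 3 — Series combination: Z_total = R + L = 80.2 + j1.756 Ω = 80.22∠1.3° Ω.
Step 4 — Power factor: PF = cos(φ) = Re(Z)/|Z| = 80.2/80.22 = 0.9998.
Step 5 — Type: Im(Z) = 1.756 ⇒ lagging (phase φ = 1.3°).

PF = 0.9998 (lagging, φ = 1.3°)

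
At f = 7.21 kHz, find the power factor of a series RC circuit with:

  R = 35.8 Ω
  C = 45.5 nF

Step 1 — Angular frequency: ω = 2π·f = 2π·7210 = 4.53e+04 rad/s.
Step 2 — Component impedances:
  R: Z = R = 35.8 Ω
  C: Z = 1/(jωC) = -j/(ω·C) = 0 - j485.1 Ω
Step 3 — Series combination: Z_total = R + C = 35.8 - j485.1 Ω = 486.5∠-85.8° Ω.
Step 4 — Power factor: PF = cos(φ) = Re(Z)/|Z| = 35.8/486.5 = 0.07359.
Step 5 — Type: Im(Z) = -485.1 ⇒ leading (phase φ = -85.8°).

PF = 0.07359 (leading, φ = -85.8°)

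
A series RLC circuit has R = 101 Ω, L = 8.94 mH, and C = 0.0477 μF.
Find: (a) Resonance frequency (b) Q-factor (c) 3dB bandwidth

Step 1 — Resonance: ω₀ = 1/√(LC) = 1/√(0.00894·4.77e-08) = 4.843e+04 rad/s.
Step 2 — f₀ = ω₀/(2π) = 7707 Hz.
Step 3 — Series Q: Q = ω₀L/R = 4.843e+04·0.00894/101 = 4.286.
Step 4 — Bandwidth: Δω = ω₀/Q = 1.13e+04 rad/s; BW = Δω/(2π) = 1798 Hz.

(a) f₀ = 7707 Hz  (b) Q = 4.286  (c) BW = 1798 Hz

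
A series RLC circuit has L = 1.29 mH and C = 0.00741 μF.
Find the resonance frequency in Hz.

Step 1 — Resonance condition Im(Z)=0 gives ω₀ = 1/√(LC).
Step 2 — ω₀ = 1/√(0.00129·7.41e-09) = 3.234e+05 rad/s.
Step 3 — f₀ = ω₀/(2π) = 5.148e+04 Hz.

f₀ = 5.148e+04 Hz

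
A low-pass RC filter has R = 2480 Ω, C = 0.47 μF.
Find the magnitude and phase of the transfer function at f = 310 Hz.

Step 1 — Angular frequency: ω = 2π·310 = 1948 rad/s.
Step 2 — Transfer function: H(jω) = 1/(1 + jωRC).
Step 3 — Denominator: 1 + jωRC = 1 + j·1948·2480·4.7e-07 = 1 + j2.27.
Step 4 — H = 0.1625 - j0.3689.
Step 5 — Magnitude: |H| = 0.4031 (-7.9 dB); phase: φ = -66.2°.

|H| = 0.4031 (-7.9 dB), φ = -66.2°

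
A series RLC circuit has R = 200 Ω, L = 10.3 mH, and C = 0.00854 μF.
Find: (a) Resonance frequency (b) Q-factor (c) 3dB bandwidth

Step 1 — Resonance condition Im(Z)=0 gives ω₀ = 1/√(LC).
Step 2 — ω₀ = 1/√(0.0103·8.54e-09) = 1.066e+05 rad/s.
Step 3 — f₀ = ω₀/(2π) = 1.697e+04 Hz.
Step 4 — Series Q: Q = ω₀L/R = 1.066e+05·0.0103/200 = 5.491.
Step 5 — 3dB bandwidth: Δω = ω₀/Q = 1.942e+04 rad/s; BW = Δω/(2π) = 3090 Hz.

(a) f₀ = 1.697e+04 Hz  (b) Q = 5.491  (c) BW = 3090 Hz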